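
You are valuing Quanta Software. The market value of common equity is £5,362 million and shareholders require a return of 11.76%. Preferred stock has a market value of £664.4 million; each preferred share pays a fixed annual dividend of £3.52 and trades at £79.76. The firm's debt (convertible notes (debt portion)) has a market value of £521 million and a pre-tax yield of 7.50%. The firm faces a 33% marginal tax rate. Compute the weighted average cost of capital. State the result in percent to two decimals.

10.48%

Cost of preferred: Rp = 3.52 / 79.76 = 4.4132%.
Total capital V = 5362 + 664.4 + 521 = 6547.4.
Equity: weight = 5362/6547.4 = 0.8190; cost = 11.76%.
Preferred: weight = 664.4/6547.4 = 0.1015; cost = 4.4132%.
Convertible notes (debt portion): weight = 521/6547.4 = 0.0796; after-tax cost = 7.5% × (1 − 33%) = 5.0250%.
WACC = 0.8190 × 11.7600% + 0.1015 × 4.4132% + 0.0796 × 5.0250% = 10.4786%.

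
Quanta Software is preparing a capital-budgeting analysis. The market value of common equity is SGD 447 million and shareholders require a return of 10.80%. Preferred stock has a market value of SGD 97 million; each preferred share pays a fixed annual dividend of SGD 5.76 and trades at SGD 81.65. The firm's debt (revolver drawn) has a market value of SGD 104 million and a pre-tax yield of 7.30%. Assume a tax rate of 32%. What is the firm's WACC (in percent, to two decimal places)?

9.30%

Cost of preferred: Rp = 5.76 / 81.65 = 7.0545%.
Total capital V = 447 + 97 + 104 = 648.
Equity: weight = 447/648 = 0.6898; cost = 10.8%.
Preferred: weight = 97/648 = 0.1497; cost = 7.0545%.
Revolver drawn: weight = 104/648 = 0.1605; after-tax cost = 7.3% × (1 − 32%) = 4.9640%.
WACC = 0.6898 × 10.8000% + 0.1497 × 7.0545% + 0.1605 × 4.9640% = 9.3027%.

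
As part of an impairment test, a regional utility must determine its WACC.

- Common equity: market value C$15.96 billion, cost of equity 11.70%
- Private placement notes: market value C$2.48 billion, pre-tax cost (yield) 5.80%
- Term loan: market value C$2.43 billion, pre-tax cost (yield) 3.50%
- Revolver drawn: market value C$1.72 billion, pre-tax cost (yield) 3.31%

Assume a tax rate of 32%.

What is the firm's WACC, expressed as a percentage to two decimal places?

9.13%

Total capital V = 15.96 + 2.48 + 2.43 + 1.72 = 22.59.
Equity: weight = 15.96/22.59 = 0.7065; cost = 11.7%.
Private placement notes: weight = 2.48/22.59 = 0.1098; after-tax cost = 5.8% × (1 − 32%) = 3.9440%.
Term loan: weight = 2.43/22.59 = 0.1076; after-tax cost = 3.5% × (1 − 32%) = 2.3800%.
Revolver drawn: weight = 1.72/22.59 = 0.0761; after-tax cost = 3.31% × (1 − 32%) = 2.2508%.
WACC = 0.7065 × 11.7000% + 0.1098 × 3.9440% + 0.1076 × 2.3800% + 0.0761 × 2.2508% = 9.1265%.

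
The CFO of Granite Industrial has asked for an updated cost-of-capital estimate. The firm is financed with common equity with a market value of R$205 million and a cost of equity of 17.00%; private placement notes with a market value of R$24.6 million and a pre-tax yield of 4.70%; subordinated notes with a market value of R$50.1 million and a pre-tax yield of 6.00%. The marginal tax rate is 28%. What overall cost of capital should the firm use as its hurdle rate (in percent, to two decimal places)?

Total capital V = 205 + 24.6 + 50.1 = 279.7.
Equity: weight = 205/279.7 = 0.7329; cost = 17%.
Private placement notes: weight = 24.6/279.7 = 0.0880; after-tax cost = 4.7% × (1 − 28%) = 3.3840%.
Subordinated notes: weight = 50.1/279.7 = 0.1791; after-tax cost = 6% × (1 − 28%) = 4.3200%.
WACC = 0.7329 × 17.0000% + 0.0880 × 3.3840% + 0.1791 × 4.3200% = 13.5312%.

13.53%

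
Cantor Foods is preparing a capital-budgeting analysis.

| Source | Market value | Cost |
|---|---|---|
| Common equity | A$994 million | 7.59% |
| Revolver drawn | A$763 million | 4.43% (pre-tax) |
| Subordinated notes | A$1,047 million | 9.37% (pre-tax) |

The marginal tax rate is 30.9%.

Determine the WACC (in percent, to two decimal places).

5.94%

Total capital V = 994 + 763 + 1047 = 2804.
Equity: weight = 994/2804 = 0.3545; cost = 7.59%.
Revolver drawn: weight = 763/2804 = 0.2721; after-tax cost = 4.43% × (1 − 30.9%) = 3.0611%.
Subordinated notes: weight = 1047/2804 = 0.3734; after-tax cost = 9.37% × (1 − 30.9%) = 6.4747%.
WACC = 0.3545 × 7.5900% + 0.2721 × 3.0611% + 0.3734 × 6.4747% = 5.9412%.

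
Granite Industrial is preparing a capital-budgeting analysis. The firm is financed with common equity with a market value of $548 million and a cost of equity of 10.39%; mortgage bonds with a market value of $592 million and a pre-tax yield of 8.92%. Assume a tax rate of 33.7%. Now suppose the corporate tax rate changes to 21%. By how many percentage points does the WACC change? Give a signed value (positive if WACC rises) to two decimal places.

+0.59 pp

Current WACC:
Total capital V = 548 + 592 = 1140.
Equity: weight = 548/1140 = 0.4807; cost = 10.39%.
Mortgage bonds: weight = 592/1140 = 0.5193; after-tax cost = 8.92% × (1 − 33.7%) = 5.9140%.
WACC = 0.4807 × 10.3900% + 0.5193 × 5.9140% = 8.0656%.
After the change:
Total capital V = 548 + 592 = 1140.
Equity: weight = 548/1140 = 0.4807; cost = 10.39%.
Mortgage bonds: weight = 592/1140 = 0.5193; after-tax cost = 8.92% × (1 − 21%) = 7.0468%.
WACC = 0.4807 × 10.3900% + 0.5193 × 7.0468% = 8.6539%.
Change in WACC = 8.6539% − 8.0656% = 0.5883 pp.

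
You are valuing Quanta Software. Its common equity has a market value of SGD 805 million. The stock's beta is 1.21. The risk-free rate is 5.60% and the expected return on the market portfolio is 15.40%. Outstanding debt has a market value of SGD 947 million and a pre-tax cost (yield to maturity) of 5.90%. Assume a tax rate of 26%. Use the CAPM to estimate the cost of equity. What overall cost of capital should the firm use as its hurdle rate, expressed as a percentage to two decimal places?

Market risk premium = 15.4% − 5.6% = 9.8%.
Cost of equity via CAPM: Re = 5.6% + 1.21 × 9.8% = 17.4580%.
Total capital V = 805 + 947 = 1752.
Equity: weight = 805/1752 = 0.4595; cost = 17.458%.
Debt: weight = 947/1752 = 0.5405; after-tax cost = 5.9% × (1 − 26%) = 4.3660%.
WACC = 0.4595 × 17.4580% + 0.5405 × 4.3660% = 10.3814%.

10.38%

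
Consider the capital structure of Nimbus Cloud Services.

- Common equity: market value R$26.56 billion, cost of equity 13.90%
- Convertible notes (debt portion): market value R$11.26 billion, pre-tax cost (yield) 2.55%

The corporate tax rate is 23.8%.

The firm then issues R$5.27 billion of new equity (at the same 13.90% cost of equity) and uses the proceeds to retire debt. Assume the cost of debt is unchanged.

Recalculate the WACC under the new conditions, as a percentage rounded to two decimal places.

After the change:
Total capital V = 31.83 + 5.99 = 37.82.
Equity: weight = 31.83/37.82 = 0.8416; cost = 13.9%.
Convertible notes (debt portion): weight = 5.99/37.82 = 0.1584; after-tax cost = 2.55% × (1 − 23.8%) = 1.9431%.
WACC = 0.8416 × 13.9000% + 0.1584 × 1.9431% = 12.0062%.

12.01%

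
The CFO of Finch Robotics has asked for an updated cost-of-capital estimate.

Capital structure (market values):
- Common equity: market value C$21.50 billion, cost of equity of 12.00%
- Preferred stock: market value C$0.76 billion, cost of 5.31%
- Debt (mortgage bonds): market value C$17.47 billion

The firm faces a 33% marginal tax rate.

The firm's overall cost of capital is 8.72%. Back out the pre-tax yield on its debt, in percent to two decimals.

7.21%

Total capital V = 21.5 + 0.76 + 17.47 = 39.73.
Equity weight = 21.5/39.73 = 0.5412.
Preferred weight = 0.76/39.73 = 0.0191.
Mortgage bonds weight = 17.47/39.73 = 0.4397.
Equity contribution = 0.5412 × 12% = 6.4938%.
Preferred contribution = 0.0191 × 5.31% = 0.1016%.
Remaining for debt = 8.72% − 6.5954% = 2.1246%.
Rd × (1 − 33%) × 0.4397 = 2.1246%  ⇒  Rd = 7.2115%.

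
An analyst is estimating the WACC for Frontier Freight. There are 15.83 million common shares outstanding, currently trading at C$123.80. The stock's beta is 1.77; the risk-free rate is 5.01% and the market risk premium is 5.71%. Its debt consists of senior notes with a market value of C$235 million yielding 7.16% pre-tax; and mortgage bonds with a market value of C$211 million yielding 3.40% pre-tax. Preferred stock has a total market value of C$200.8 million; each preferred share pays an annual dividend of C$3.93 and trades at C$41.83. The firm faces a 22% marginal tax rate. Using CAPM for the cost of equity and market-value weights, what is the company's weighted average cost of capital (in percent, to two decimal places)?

12.81%

Cost of equity via CAPM: Re = 5.01% + 1.77 × 5.71% = 15.1167%.
Cost of preferred: Rp = 3.93 / 41.83 = 9.3952%.
Market value of equity E = 123.8 × 15.83m = 1959.754m.
Total capital V = 1959.754 + 200.8 + 235 + 211 = 2606.554.
Equity: weight = 1959.754/2606.554 = 0.7519; cost = 15.1167%.
Preferred: weight = 200.8/2606.554 = 0.0770; cost = 9.3952%.
Senior notes: weight = 235/2606.554 = 0.0902; after-tax cost = 7.16% × (1 − 22%) = 5.5848%.
Mortgage bonds: weight = 211/2606.554 = 0.0809; after-tax cost = 3.4% × (1 − 22%) = 2.6520%.
WACC = 0.7519 × 15.1167% + 0.0770 × 9.3952% + 0.0902 × 5.5848% + 0.0809 × 2.6520% = 12.8075%.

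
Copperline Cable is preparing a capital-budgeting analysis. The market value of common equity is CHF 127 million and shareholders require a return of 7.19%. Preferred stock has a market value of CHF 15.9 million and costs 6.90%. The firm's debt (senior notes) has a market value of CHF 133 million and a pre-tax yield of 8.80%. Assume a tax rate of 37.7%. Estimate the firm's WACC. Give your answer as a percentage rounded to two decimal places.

6.35%

Total capital V = 127 + 15.9 + 133 = 275.9.
Equity: weight = 127/275.9 = 0.4603; cost = 7.19%.
Preferred: weight = 15.9/275.9 = 0.0576; cost = 6.9%.
Senior notes: weight = 133/275.9 = 0.4821; after-tax cost = 8.8% × (1 − 37.7%) = 5.4824%.
WACC = 0.4603 × 7.1900% + 0.0576 × 6.9000% + 0.4821 × 5.4824% = 6.3501%.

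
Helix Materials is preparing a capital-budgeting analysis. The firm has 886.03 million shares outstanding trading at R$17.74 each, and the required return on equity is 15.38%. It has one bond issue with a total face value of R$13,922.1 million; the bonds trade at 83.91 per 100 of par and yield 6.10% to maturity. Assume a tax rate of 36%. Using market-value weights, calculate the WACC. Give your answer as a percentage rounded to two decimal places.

10.49%

Market value of equity E = 17.74 × 886.03m = 15718.1722m. Market value of debt D = 13922.1m × 83.91/100 = 11682.03411m.
Total capital V = 15718.1722 + 11682.03411 = 27400.20631.
Equity: weight = 15718.1722/27400.20631 = 0.5737; cost = 15.38%.
Bonds outstanding: weight = 11682.03411/27400.20631 = 0.4263; after-tax cost = 6.1% × (1 − 36%) = 3.9040%.
WACC = 0.5737 × 15.3800% + 0.4263 × 3.9040% = 10.4872%.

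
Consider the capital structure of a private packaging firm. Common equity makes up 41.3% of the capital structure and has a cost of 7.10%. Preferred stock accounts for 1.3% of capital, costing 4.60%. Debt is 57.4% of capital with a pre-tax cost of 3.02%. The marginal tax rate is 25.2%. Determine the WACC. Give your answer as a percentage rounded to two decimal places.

After-tax cost of debt = 3.02% × (1 − 25.2%) = 2.2590%.
WACC = 0.413 × 7.1000% + 0.013 × 4.6000% + 0.574 × 2.2590% = 4.2887%.

4.29%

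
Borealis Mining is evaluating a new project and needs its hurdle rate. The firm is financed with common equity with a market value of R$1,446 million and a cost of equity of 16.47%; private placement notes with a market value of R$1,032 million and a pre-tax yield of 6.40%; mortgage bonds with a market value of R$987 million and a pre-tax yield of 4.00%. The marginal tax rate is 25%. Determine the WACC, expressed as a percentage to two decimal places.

Total capital V = 1446 + 1032 + 987 = 3465.
Equity: weight = 1446/3465 = 0.4173; cost = 16.47%.
Private placement notes: weight = 1032/3465 = 0.2978; after-tax cost = 6.4% × (1 − 25%) = 4.8000%.
Mortgage bonds: weight = 987/3465 = 0.2848; after-tax cost = 4% × (1 − 25%) = 3.0000%.
WACC = 0.4173 × 16.4700% + 0.2978 × 4.8000% + 0.2848 × 3.0000% = 9.1574%.

9.16%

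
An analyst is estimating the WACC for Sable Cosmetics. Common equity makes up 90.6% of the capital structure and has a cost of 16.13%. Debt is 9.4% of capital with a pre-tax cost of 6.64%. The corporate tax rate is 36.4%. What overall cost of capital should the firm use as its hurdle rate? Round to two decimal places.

15.01%

After-tax cost of debt = 6.64% × (1 − 36.4%) = 4.2230%.
WACC = 0.906 × 16.1300% + 0.094 × 4.2230% = 15.0107%.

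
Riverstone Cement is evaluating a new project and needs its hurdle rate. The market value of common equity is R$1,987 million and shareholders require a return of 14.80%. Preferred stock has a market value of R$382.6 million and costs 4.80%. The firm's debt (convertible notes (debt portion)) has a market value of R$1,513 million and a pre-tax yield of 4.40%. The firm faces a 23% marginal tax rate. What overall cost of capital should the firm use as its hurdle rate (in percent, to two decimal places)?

Total capital V = 1987 + 382.6 + 1513 = 3882.6.
Equity: weight = 1987/3882.6 = 0.5118; cost = 14.8%.
Preferred: weight = 382.6/3882.6 = 0.0985; cost = 4.8%.
Convertible notes (debt portion): weight = 1513/3882.6 = 0.3897; after-tax cost = 4.4% × (1 − 23%) = 3.3880%.
WACC = 0.5118 × 14.8000% + 0.0985 × 4.8000% + 0.3897 × 3.3880% = 9.3675%.

9.37%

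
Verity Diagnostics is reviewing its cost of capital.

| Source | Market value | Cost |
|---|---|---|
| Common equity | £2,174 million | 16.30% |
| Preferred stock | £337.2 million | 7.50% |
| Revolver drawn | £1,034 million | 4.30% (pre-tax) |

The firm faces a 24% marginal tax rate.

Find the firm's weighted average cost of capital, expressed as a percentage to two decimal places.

11.66%

Total capital V = 2174 + 337.2 + 1034 = 3545.2.
Equity: weight = 2174/3545.2 = 0.6132; cost = 16.3%.
Preferred: weight = 337.2/3545.2 = 0.0951; cost = 7.5%.
Revolver drawn: weight = 1034/3545.2 = 0.2917; after-tax cost = 4.3% × (1 − 24%) = 3.2680%.
WACC = 0.6132 × 16.3000% + 0.0951 × 7.5000% + 0.2917 × 3.2680% = 11.6621%.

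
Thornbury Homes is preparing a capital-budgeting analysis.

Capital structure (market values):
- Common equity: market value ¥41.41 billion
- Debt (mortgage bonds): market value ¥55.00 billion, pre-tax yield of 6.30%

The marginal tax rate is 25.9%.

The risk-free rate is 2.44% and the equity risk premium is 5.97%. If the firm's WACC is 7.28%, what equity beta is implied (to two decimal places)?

1.39

Total capital V = 41.41 + 55 = 96.41.
Equity weight = 41.41/96.41 = 0.4295.
Mortgage bonds weight = 55/96.41 = 0.5705.
Debt contribution = 0.5705 × 6.3% × (1 − 25.9%) = 2.6632%.
Required equity contribution = 7.28% − 2.6632% = 4.6168%  ⇒  Re = 10.7488%.
CAPM: 10.7488% = 2.44% + β × 5.97%  ⇒  β = 1.3918.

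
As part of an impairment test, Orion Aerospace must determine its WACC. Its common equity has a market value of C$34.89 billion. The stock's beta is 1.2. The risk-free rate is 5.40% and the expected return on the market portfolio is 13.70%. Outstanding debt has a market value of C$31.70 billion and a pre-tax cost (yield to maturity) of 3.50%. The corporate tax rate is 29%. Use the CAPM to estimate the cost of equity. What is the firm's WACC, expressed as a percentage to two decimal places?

9.23%

Market risk premium = 13.7% − 5.4% = 8.3%.
Cost of equity via CAPM: Re = 5.4% + 1.2 × 8.3% = 15.3600%.
Total capital V = 34.89 + 31.7 = 66.59.
Equity: weight = 34.89/66.59 = 0.5240; cost = 15.36%.
Debt: weight = 31.7/66.59 = 0.4760; after-tax cost = 3.5% × (1 − 29%) = 2.4850%.
WACC = 0.5240 × 15.3600% + 0.4760 × 2.4850% = 9.2309%.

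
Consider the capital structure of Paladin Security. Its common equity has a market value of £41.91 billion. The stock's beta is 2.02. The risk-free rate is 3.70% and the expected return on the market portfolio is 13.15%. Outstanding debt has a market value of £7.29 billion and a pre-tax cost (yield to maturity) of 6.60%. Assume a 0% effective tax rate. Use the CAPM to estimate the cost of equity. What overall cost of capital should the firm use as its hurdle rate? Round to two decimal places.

Market risk premium = 13.15% − 3.7% = 9.45%.
Cost of equity via CAPM: Re = 3.7% + 2.02 × 9.45% = 22.7890%.
Total capital V = 41.91 + 7.29 = 49.2.
Equity: weight = 41.91/49.2 = 0.8518; cost = 22.789%.
Debt: weight = 7.29/49.2 = 0.1482; after-tax cost = 6.6% × (1 − 0%) = 6.6000%.
WACC = 0.8518 × 22.7890% + 0.1482 × 6.6000% = 20.3903%.

20.39%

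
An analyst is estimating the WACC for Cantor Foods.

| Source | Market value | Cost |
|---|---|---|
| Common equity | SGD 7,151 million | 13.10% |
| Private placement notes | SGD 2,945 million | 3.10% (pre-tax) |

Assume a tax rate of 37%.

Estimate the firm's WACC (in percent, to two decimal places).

9.85%

Total capital V = 7151 + 2945 = 10096.
Equity: weight = 7151/10096 = 0.7083; cost = 13.1%.
Private placement notes: weight = 2945/10096 = 0.2917; after-tax cost = 3.1% × (1 − 37%) = 1.9530%.
WACC = 0.7083 × 13.1000% + 0.2917 × 1.9530% = 9.8484%.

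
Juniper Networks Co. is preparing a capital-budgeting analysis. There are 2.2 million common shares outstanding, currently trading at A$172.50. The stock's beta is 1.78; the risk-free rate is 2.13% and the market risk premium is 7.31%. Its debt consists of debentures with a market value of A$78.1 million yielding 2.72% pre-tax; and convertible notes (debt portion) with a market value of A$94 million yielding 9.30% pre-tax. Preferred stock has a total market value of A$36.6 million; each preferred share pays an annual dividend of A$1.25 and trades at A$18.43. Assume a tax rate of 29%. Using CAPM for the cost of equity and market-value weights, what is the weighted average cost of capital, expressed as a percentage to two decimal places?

11.50%

Cost of equity via CAPM: Re = 2.13% + 1.78 × 7.31% = 15.1418%.
Cost of preferred: Rp = 1.25 / 18.43 = 6.7824%.
Market value of equity E = 172.5 × 2.2m = 379.5m.
Total capital V = 379.5 + 36.6 + 78.1 + 94 = 588.2.
Equity: weight = 379.5/588.2 = 0.6452; cost = 15.1418%.
Preferred: weight = 36.6/588.2 = 0.0622; cost = 6.7824%.
Debentures: weight = 78.1/588.2 = 0.1328; after-tax cost = 2.72% × (1 − 29%) = 1.9312%.
Convertible notes (debt portion): weight = 94/588.2 = 0.1598; after-tax cost = 9.3% × (1 − 29%) = 6.6030%.
WACC = 0.6452 × 15.1418% + 0.0622 × 6.7824% + 0.1328 × 1.9312% + 0.1598 × 6.6030% = 11.5030%.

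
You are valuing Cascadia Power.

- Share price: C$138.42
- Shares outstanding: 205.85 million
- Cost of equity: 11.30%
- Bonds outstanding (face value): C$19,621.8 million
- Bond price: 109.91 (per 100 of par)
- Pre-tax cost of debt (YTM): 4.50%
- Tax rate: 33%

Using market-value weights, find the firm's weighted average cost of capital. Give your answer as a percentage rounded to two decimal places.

7.73%

Market value of equity E = 138.42 × 205.85m = 28493.757m. Market value of debt D = 19621.8m × 109.91/100 = 21566.32038m.
Total capital V = 28493.757 + 21566.32038 = 50060.07738.
Equity: weight = 28493.757/50060.07738 = 0.5692; cost = 11.3%.
Bonds outstanding: weight = 21566.32038/50060.07738 = 0.4308; after-tax cost = 4.5% × (1 − 33%) = 3.0150%.
WACC = 0.5692 × 11.3000% + 0.4308 × 3.0150% = 7.7307%.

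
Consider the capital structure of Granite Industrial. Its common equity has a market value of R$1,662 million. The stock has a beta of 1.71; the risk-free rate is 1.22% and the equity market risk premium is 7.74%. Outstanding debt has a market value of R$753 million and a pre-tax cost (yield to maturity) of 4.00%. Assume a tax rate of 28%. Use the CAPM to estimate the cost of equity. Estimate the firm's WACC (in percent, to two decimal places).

Cost of equity via CAPM: Re = 1.22% + 1.71 × 7.74% = 14.4554%.
Total capital V = 1662 + 753 = 2415.
Equity: weight = 1662/2415 = 0.6882; cost = 14.4554%.
Debt: weight = 753/2415 = 0.3118; after-tax cost = 4% × (1 − 28%) = 2.8800%.
WACC = 0.6882 × 14.4554% + 0.3118 × 2.8800% = 10.8462%.

10.85%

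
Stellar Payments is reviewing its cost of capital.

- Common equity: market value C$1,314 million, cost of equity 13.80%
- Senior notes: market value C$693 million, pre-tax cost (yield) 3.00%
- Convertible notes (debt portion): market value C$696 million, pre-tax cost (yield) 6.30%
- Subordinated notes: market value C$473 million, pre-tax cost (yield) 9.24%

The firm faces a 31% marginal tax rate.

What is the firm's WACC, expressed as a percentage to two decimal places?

8.06%

Total capital V = 1314 + 693 + 696 + 473 = 3176.
Equity: weight = 1314/3176 = 0.4137; cost = 13.8%.
Senior notes: weight = 693/3176 = 0.2182; after-tax cost = 3% × (1 − 31%) = 2.0700%.
Convertible notes (debt portion): weight = 696/3176 = 0.2191; after-tax cost = 6.3% × (1 − 31%) = 4.3470%.
Subordinated notes: weight = 473/3176 = 0.1489; after-tax cost = 9.24% × (1 − 31%) = 6.3756%.
WACC = 0.4137 × 13.8000% + 0.2182 × 2.0700% + 0.2191 × 4.3470% + 0.1489 × 6.3756% = 8.0632%.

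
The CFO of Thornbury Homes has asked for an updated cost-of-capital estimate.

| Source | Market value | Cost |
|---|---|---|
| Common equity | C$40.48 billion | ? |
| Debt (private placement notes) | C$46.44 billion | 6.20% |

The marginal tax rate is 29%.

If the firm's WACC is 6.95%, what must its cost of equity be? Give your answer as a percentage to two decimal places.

9.87%

Total capital V = 40.48 + 46.44 = 86.92.
Equity weight = 40.48/86.92 = 0.4657.
Private placement notes weight = 46.44/86.92 = 0.5343.
Debt contribution = 0.5343 × 6.2% × (1 − 29%) = 2.3519%.
Required equity contribution = 6.95% − 2.3519% = 4.5981%.
Re = 4.5981% / 0.4657 = 9.8732%.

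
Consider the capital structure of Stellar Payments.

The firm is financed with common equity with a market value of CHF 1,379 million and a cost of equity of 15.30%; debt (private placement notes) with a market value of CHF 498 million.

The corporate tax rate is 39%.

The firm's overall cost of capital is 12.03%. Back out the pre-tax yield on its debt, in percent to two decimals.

4.88%

Total capital V = 1379 + 498 = 1877.
Equity weight = 1379/1877 = 0.7347.
Private placement notes weight = 498/1877 = 0.2653.
Equity contribution = 0.7347 × 15.3% = 11.2406%.
Remaining for debt = 12.03% − 11.2406% = 0.7894%.
Rd × (1 − 39%) × 0.2653 = 0.7894%  ⇒  Rd = 4.8772%.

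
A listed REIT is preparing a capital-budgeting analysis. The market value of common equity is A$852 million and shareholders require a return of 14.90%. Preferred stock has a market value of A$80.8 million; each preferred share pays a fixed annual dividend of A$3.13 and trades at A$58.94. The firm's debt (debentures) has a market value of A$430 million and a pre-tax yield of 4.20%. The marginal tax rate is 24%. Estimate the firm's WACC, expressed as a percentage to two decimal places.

10.64%

Cost of preferred: Rp = 3.13 / 58.94 = 5.3105%.
Total capital V = 852 + 80.8 + 430 = 1362.8.
Equity: weight = 852/1362.8 = 0.6252; cost = 14.9%.
Preferred: weight = 80.8/1362.8 = 0.0593; cost = 5.3105%.
Debentures: weight = 430/1362.8 = 0.3155; after-tax cost = 4.2% × (1 − 24%) = 3.1920%.
WACC = 0.6252 × 14.9000% + 0.0593 × 5.3105% + 0.3155 × 3.1920% = 10.6373%.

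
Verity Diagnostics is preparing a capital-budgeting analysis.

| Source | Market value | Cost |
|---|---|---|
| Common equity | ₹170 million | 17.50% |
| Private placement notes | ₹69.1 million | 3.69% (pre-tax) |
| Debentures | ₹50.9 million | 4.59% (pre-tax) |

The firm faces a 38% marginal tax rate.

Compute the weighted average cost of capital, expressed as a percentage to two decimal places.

Total capital V = 170 + 69.1 + 50.9 = 290.
Equity: weight = 170/290 = 0.5862; cost = 17.5%.
Private placement notes: weight = 69.1/290 = 0.2383; after-tax cost = 3.69% × (1 − 38%) = 2.2878%.
Debentures: weight = 50.9/290 = 0.1755; after-tax cost = 4.59% × (1 − 38%) = 2.8458%.
WACC = 0.5862 × 17.5000% + 0.2383 × 2.2878% + 0.1755 × 2.8458% = 11.3032%.

11.30%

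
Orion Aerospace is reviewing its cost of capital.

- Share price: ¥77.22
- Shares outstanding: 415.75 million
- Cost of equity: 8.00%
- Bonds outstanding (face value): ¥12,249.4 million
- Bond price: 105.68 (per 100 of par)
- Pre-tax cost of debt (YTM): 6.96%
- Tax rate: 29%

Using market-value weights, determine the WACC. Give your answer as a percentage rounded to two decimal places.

Market value of equity E = 77.22 × 415.75m = 32104.215m. Market value of debt D = 12249.4m × 105.68/100 = 12945.16592m.
Total capital V = 32104.215 + 12945.16592 = 45049.38092.
Equity: weight = 32104.215/45049.38092 = 0.7126; cost = 8%.
Bonds outstanding: weight = 12945.16592/45049.38092 = 0.2874; after-tax cost = 6.96% × (1 − 29%) = 4.9416%.
WACC = 0.7126 × 8.0000% + 0.2874 × 4.9416% = 7.1212%.

7.12%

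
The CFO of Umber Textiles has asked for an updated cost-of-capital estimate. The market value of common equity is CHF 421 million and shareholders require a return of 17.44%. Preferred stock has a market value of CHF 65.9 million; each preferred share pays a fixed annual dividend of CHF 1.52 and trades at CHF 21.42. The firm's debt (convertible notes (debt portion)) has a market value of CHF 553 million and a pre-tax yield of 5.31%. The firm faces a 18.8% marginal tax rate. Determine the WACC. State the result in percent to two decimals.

Cost of preferred: Rp = 1.52 / 21.42 = 7.0962%.
Total capital V = 421 + 65.9 + 553 = 1039.9.
Equity: weight = 421/1039.9 = 0.4048; cost = 17.44%.
Preferred: weight = 65.9/1039.9 = 0.0634; cost = 7.0962%.
Convertible notes (debt portion): weight = 553/1039.9 = 0.5318; after-tax cost = 5.31% × (1 − 18.8%) = 4.3117%.
WACC = 0.4048 × 17.4400% + 0.0634 × 7.0962% + 0.5318 × 4.3117% = 9.8031%.

9.80%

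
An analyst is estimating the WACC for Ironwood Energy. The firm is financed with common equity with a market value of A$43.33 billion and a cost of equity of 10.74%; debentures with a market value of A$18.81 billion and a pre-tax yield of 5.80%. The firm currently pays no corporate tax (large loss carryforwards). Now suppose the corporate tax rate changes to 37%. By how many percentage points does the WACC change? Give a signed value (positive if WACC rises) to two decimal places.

Current WACC:
Total capital V = 43.33 + 18.81 = 62.14.
Equity: weight = 43.33/62.14 = 0.6973; cost = 10.74%.
Debentures: weight = 18.81/62.14 = 0.3027; after-tax cost = 5.8% × (1 − 0%) = 5.8000%.
WACC = 0.6973 × 10.7400% + 0.3027 × 5.8000% = 9.2446%.
After the change:
Total capital V = 43.33 + 18.81 = 62.14.
Equity: weight = 43.33/62.14 = 0.6973; cost = 10.74%.
Debentures: weight = 18.81/62.14 = 0.3027; after-tax cost = 5.8% × (1 − 37%) = 3.6540%.
WACC = 0.6973 × 10.7400% + 0.3027 × 3.6540% = 8.5950%.
Change in WACC = 8.5950% − 9.2446% = -0.6496 pp.

-0.65 pp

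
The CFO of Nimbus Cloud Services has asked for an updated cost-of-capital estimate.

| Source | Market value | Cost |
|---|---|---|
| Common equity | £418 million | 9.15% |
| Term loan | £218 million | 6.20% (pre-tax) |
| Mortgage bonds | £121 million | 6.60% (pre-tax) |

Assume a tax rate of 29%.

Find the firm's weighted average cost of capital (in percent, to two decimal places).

7.07%

Total capital V = 418 + 218 + 121 = 757.
Equity: weight = 418/757 = 0.5522; cost = 9.15%.
Term loan: weight = 218/757 = 0.2880; after-tax cost = 6.2% × (1 − 29%) = 4.4020%.
Mortgage bonds: weight = 121/757 = 0.1598; after-tax cost = 6.6% × (1 − 29%) = 4.6860%.
WACC = 0.5522 × 9.1500% + 0.2880 × 4.4020% + 0.1598 × 4.6860% = 7.0691%.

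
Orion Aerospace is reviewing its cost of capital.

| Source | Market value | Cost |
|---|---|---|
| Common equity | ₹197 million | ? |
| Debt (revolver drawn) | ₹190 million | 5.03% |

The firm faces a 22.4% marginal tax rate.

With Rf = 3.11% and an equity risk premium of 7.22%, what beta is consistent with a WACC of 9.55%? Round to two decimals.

Total capital V = 197 + 190 = 387.
Equity weight = 197/387 = 0.5090.
Revolver drawn weight = 190/387 = 0.4910.
Debt contribution = 0.4910 × 5.03% × (1 − 22.4%) = 1.9163%.
Required equity contribution = 9.55% − 1.9163% = 7.6337%  ⇒  Re = 14.9961%.
CAPM: 14.9961% = 3.11% + β × 7.22%  ⇒  β = 1.6463.

1.65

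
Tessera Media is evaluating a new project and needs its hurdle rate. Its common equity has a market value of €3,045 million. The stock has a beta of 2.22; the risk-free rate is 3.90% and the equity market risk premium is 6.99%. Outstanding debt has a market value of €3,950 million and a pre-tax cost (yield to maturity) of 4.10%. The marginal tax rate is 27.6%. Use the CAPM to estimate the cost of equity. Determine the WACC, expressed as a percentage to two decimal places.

10.13%

Cost of equity via CAPM: Re = 3.9% + 2.22 × 6.99% = 19.4178%.
Total capital V = 3045 + 3950 = 6995.
Equity: weight = 3045/6995 = 0.4353; cost = 19.4178%.
Debt: weight = 3950/6995 = 0.5647; after-tax cost = 4.1% × (1 − 27.6%) = 2.9684%.
WACC = 0.4353 × 19.4178% + 0.5647 × 2.9684% = 10.1290%.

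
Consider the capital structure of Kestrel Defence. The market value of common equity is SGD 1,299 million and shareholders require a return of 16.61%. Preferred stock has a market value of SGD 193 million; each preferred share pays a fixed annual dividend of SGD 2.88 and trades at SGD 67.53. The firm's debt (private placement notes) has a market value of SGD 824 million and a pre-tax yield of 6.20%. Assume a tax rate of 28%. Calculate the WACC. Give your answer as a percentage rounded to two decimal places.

11.26%

Cost of preferred: Rp = 2.88 / 67.53 = 4.2648%.
Total capital V = 1299 + 193 + 824 = 2316.
Equity: weight = 1299/2316 = 0.5609; cost = 16.61%.
Preferred: weight = 193/2316 = 0.0833; cost = 4.2648%.
Private placement notes: weight = 824/2316 = 0.3558; after-tax cost = 6.2% × (1 − 28%) = 4.4640%.
WACC = 0.5609 × 16.6100% + 0.0833 × 4.2648% + 0.3558 × 4.4640% = 11.2599%.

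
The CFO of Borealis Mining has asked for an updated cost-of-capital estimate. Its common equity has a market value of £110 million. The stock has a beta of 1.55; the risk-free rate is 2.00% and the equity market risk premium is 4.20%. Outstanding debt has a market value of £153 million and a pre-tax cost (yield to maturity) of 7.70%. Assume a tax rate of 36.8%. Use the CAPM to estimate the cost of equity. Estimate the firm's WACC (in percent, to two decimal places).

6.39%

Cost of equity via CAPM: Re = 2.0% + 1.55 × 4.2% = 8.5100%.
Total capital V = 110 + 153 = 263.
Equity: weight = 110/263 = 0.4183; cost = 8.51%.
Debt: weight = 153/263 = 0.5817; after-tax cost = 7.7% × (1 − 36.8%) = 4.8664%.
WACC = 0.4183 × 8.5100% + 0.5817 × 4.8664% = 6.3903%.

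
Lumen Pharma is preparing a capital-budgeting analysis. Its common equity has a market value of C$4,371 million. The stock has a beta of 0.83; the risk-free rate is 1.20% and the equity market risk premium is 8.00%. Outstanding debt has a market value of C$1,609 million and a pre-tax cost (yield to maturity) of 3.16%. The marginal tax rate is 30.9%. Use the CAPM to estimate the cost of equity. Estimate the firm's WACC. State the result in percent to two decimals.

Cost of equity via CAPM: Re = 1.2% + 0.83 × 8.0% = 7.8400%.
Total capital V = 4371 + 1609 = 5980.
Equity: weight = 4371/5980 = 0.7309; cost = 7.84%.
Debt: weight = 1609/5980 = 0.2691; after-tax cost = 3.16% × (1 − 30.9%) = 2.1836%.
WACC = 0.7309 × 7.8400% + 0.2691 × 2.1836% = 6.3181%.

6.32%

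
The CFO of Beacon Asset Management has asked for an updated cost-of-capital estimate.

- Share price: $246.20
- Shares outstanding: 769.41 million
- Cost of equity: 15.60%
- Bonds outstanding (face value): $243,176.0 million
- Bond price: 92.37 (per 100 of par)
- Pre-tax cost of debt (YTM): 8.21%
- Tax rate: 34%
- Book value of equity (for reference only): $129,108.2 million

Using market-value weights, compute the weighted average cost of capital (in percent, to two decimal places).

10.08%

Market value of equity E = 246.2 × 769.41m = 189428.742m. Market value of debt D = 243176m × 92.37/100 = 224621.6712m.
Total capital V = 189428.742 + 224621.6712 = 414050.4132.
Equity: weight = 189428.742/414050.4132 = 0.4575; cost = 15.6%.
Bonds outstanding: weight = 224621.6712/414050.4132 = 0.5425; after-tax cost = 8.21% × (1 − 34%) = 5.4186%.
WACC = 0.4575 × 15.6000% + 0.5425 × 5.4186% = 10.0766%.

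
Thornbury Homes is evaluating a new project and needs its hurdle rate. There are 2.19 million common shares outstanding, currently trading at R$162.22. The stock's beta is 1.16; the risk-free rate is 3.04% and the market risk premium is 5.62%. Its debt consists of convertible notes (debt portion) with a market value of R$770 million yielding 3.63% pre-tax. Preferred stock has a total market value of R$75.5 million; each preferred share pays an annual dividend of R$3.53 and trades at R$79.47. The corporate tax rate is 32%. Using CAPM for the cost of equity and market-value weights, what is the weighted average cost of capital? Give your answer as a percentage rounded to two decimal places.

Cost of equity via CAPM: Re = 3.04% + 1.16 × 5.62% = 9.5592%.
Cost of preferred: Rp = 3.53 / 79.47 = 4.4419%.
Market value of equity E = 162.22 × 2.19m = 355.2618m.
Total capital V = 355.2618 + 75.5 + 770 = 1200.7618.
Equity: weight = 355.2618/1200.7618 = 0.2959; cost = 9.5592%.
Preferred: weight = 75.5/1200.7618 = 0.0629; cost = 4.4419%.
Convertible notes (debt portion): weight = 770/1200.7618 = 0.6413; after-tax cost = 3.63% × (1 − 32%) = 2.4684%.
WACC = 0.2959 × 9.5592% + 0.0629 × 4.4419% + 0.6413 × 2.4684% = 4.6904%.

4.69%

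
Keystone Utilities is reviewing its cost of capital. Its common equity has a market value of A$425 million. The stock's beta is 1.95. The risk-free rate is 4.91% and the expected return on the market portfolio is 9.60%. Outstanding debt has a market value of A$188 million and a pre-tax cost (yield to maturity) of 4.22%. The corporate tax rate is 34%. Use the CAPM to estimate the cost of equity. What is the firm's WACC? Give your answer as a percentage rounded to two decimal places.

Market risk premium = 9.6% − 4.91% = 4.69%.
Cost of equity via CAPM: Re = 4.91% + 1.95 × 4.69% = 14.0555%.
Total capital V = 425 + 188 = 613.
Equity: weight = 425/613 = 0.6933; cost = 14.0555%.
Debt: weight = 188/613 = 0.3067; after-tax cost = 4.22% × (1 − 34%) = 2.7852%.
WACC = 0.6933 × 14.0555% + 0.3067 × 2.7852% = 10.5990%.

10.60%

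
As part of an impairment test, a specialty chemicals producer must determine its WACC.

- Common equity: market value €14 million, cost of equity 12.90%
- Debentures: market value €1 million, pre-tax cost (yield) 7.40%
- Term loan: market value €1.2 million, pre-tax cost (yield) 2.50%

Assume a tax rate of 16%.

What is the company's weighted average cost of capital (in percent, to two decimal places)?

11.69%

Total capital V = 14 + 1 + 1.2 = 16.2.
Equity: weight = 14/16.2 = 0.8642; cost = 12.9%.
Debentures: weight = 1/16.2 = 0.0617; after-tax cost = 7.4% × (1 − 16%) = 6.2160%.
Term loan: weight = 1.2/16.2 = 0.0741; after-tax cost = 2.5% × (1 − 16%) = 2.1000%.
WACC = 0.8642 × 12.9000% + 0.0617 × 6.2160% + 0.0741 × 2.1000% = 11.6874%.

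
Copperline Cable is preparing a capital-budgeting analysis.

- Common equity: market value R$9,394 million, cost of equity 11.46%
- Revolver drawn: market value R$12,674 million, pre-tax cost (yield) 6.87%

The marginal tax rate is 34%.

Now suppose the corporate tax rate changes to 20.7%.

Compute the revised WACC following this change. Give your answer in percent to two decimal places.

8.01%

After the change:
Total capital V = 9394 + 12674 = 22068.
Equity: weight = 9394/22068 = 0.4257; cost = 11.46%.
Revolver drawn: weight = 12674/22068 = 0.5743; after-tax cost = 6.87% × (1 − 20.7%) = 5.4479%.
WACC = 0.4257 × 11.4600% + 0.5743 × 5.4479% = 8.0072%.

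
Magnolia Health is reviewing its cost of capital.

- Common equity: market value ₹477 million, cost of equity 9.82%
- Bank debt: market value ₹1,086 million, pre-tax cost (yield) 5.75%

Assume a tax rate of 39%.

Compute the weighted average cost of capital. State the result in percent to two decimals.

Total capital V = 477 + 1086 = 1563.
Equity: weight = 477/1563 = 0.3052; cost = 9.82%.
Bank debt: weight = 1086/1563 = 0.6948; after-tax cost = 5.75% × (1 − 39%) = 3.5075%.
WACC = 0.3052 × 9.8200% + 0.6948 × 3.5075% = 5.4340%.

5.43%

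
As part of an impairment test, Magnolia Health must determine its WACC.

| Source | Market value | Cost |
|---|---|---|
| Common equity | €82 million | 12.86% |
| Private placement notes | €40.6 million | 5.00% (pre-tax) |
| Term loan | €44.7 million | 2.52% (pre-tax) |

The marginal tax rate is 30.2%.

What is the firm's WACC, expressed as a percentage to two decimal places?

7.62%

Total capital V = 82 + 40.6 + 44.7 = 167.3.
Equity: weight = 82/167.3 = 0.4901; cost = 12.86%.
Private placement notes: weight = 40.6/167.3 = 0.2427; after-tax cost = 5% × (1 − 30.2%) = 3.4900%.
Term loan: weight = 44.7/167.3 = 0.2672; after-tax cost = 2.52% × (1 − 30.2%) = 1.7590%.
WACC = 0.4901 × 12.8600% + 0.2427 × 3.4900% + 0.2672 × 1.7590% = 7.6201%.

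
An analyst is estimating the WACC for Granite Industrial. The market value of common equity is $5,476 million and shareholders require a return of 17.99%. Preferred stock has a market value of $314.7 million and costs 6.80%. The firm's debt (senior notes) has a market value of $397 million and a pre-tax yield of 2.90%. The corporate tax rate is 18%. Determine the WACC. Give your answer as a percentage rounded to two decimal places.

Total capital V = 5476 + 314.7 + 397 = 6187.7.
Equity: weight = 5476/6187.7 = 0.8850; cost = 17.99%.
Preferred: weight = 314.7/6187.7 = 0.0509; cost = 6.8%.
Senior notes: weight = 397/6187.7 = 0.0642; after-tax cost = 2.9% × (1 − 18%) = 2.3780%.
WACC = 0.8850 × 17.9900% + 0.0509 × 6.8000% + 0.0642 × 2.3780% = 16.4192%.

16.42%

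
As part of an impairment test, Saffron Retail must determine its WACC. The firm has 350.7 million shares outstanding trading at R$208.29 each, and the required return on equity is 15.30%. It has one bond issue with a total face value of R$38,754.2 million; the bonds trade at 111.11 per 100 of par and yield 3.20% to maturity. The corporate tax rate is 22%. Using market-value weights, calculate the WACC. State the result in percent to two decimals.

10.55%

Market value of equity E = 208.29 × 350.7m = 73047.303m. Market value of debt D = 38754.2m × 111.11/100 = 43059.79162m.
Total capital V = 73047.303 + 43059.79162 = 116107.09462.
Equity: weight = 73047.303/116107.09462 = 0.6291; cost = 15.3%.
Bonds outstanding: weight = 43059.79162/116107.09462 = 0.3709; after-tax cost = 3.2% × (1 − 22%) = 2.4960%.
WACC = 0.6291 × 15.3000% + 0.3709 × 2.4960% = 10.5515%.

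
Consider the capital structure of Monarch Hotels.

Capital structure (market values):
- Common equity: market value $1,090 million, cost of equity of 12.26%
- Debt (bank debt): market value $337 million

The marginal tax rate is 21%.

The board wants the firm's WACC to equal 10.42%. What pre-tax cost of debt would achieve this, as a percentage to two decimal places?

Total capital V = 1090 + 337 = 1427.
Equity weight = 1090/1427 = 0.7638.
Bank debt weight = 337/1427 = 0.2362.
Equity contribution = 0.7638 × 12.26% = 9.3647%.
Remaining for debt = 10.42% − 9.3647% = 1.0553%.
Rd × (1 − 21%) × 0.2362 = 1.0553%  ⇒  Rd = 5.6565%.

5.66%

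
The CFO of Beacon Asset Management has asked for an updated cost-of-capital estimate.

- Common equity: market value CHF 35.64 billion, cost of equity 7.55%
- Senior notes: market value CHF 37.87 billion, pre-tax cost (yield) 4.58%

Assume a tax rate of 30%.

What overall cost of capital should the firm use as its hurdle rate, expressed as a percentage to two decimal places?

5.31%

Total capital V = 35.64 + 37.87 = 73.51.
Equity: weight = 35.64/73.51 = 0.4848; cost = 7.55%.
Senior notes: weight = 37.87/73.51 = 0.5152; after-tax cost = 4.58% × (1 − 30%) = 3.2060%.
WACC = 0.4848 × 7.5500% + 0.5152 × 3.2060% = 5.3121%.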